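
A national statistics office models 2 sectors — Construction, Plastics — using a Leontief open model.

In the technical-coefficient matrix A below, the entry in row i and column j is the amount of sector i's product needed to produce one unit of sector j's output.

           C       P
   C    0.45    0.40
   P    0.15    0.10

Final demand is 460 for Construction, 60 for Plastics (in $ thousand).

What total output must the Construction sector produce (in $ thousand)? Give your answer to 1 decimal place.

I − A =
  [   0.55    -0.40]
  [  -0.15     0.90]
det(I−A) = (0.55)(0.90) − (-0.40)(-0.15) = 0.4350
adj(I−A) = [[0.90, 0.40], [0.15, 0.55]]
(I − A)⁻¹ = adj(I−A) / det(I−A) ≈
  [   2.0690     0.9195]
  [   0.3448     1.2644]
x = (I − A)⁻¹ d = adj(I−A)·d / det(I−A), with det(I−A) = 0.4350:
  x_C = (0.90·460 + 0.40·60) / 0.4350 = 438.00 / 0.4350 ≈ 1006.9
  x_P = (0.15·460 + 0.55·60) / 0.4350 = 102.00 / 0.4350 ≈ 234.5

x_C = 1006.9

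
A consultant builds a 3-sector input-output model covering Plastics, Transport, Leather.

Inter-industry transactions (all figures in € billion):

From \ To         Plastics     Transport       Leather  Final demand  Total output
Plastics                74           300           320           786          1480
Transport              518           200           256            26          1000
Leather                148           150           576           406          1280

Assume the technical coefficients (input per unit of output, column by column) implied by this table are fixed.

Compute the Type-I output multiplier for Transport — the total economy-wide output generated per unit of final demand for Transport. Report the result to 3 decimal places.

m_2 = 2.982

Technical coefficients a_ij = z_ij / X_j:
  a_11 = 74/1480 = 0.05, a_21 = 518/1480 = 0.35, a_31 = 148/1480 = 0.10
  a_12 = 300/1000 = 0.30, a_22 = 200/1000 = 0.20, a_32 = 150/1000 = 0.15
  a_13 = 320/1280 = 0.25, a_23 = 256/1280 = 0.20, a_33 = 576/1280 = 0.45
I − A =
  [   0.95    -0.30    -0.25]
  [  -0.35     0.80    -0.20]
  [  -0.10    -0.15     0.55]
Cofactors of I−A, C_ij = (−1)^(i+j)·(minor ij) (rows/columns in the sector order above):
  C_11 = (0.80)(0.55) − (-0.20)(-0.15) = 0.4100
  C_12 = −[(-0.35)(0.55) − (-0.20)(-0.10)] = 0.2125
  C_13 = (-0.35)(-0.15) − (0.80)(-0.10) = 0.1325
  C_21 = −[(-0.30)(0.55) − (-0.25)(-0.15)] = 0.2025
  C_22 = (0.95)(0.55) − (-0.25)(-0.10) = 0.4975
  C_23 = −[(0.95)(-0.15) − (-0.30)(-0.10)] = 0.1725
  C_31 = (-0.30)(-0.20) − (-0.25)(0.80) = 0.2600
  C_32 = −[(0.95)(-0.20) − (-0.25)(-0.35)] = 0.2775
  C_33 = (0.95)(0.80) − (-0.30)(-0.35) = 0.6550
det(I−A) = Σ_j (I−A)_1j·C_1j = (0.95)(0.4100) + (-0.30)(0.2125) + (-0.25)(0.1325) = 0.292625
adj(I−A) = Cᵀ =
  [ 0.4100   0.2025   0.2600]
  [ 0.2125   0.4975   0.2775]
  [ 0.1325   0.1725   0.6550]
(I − A)⁻¹ = adj(I−A) / det(I−A) ≈
  [   1.4011     0.6920     0.8885]
  [   0.7262     1.7001     0.9483]
  [   0.4528     0.5895     2.2384]
The output multiplier for sector j is the column-j sum of the Leontief inverse (I − A)⁻¹ = adj(I−A) / det(I−A).
Column 2 of adj(I−A): (0.2025, 0.4975, 0.1725); det(I−A) = 0.292625.
m_2 = (0.2025 + 0.4975 + 0.1725) / 0.292625 = 0.8725 / 0.292625 ≈ 2.982.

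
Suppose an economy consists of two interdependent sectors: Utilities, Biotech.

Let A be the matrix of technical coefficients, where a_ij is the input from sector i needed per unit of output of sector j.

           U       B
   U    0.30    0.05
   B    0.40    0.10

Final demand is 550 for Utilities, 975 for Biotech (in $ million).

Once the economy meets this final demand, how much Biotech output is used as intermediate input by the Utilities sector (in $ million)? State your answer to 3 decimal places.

z_BU = 356.557

I − A =
  [   0.70    -0.05]
  [  -0.40     0.90]
det(I−A) = (0.70)(0.90) − (-0.05)(-0.40) = 0.6100
adj(I−A) = [[0.90, 0.05], [0.40, 0.70]]
(I − A)⁻¹ = adj(I−A) / det(I−A) ≈
  [   1.4754     0.0820]
  [   0.6557     1.1475]
First solve x = (I − A)⁻¹ d = adj(I−A)·d / det(I−A); in particular x_U = (0.90·550 + 0.05·975) / 0.6100 = 543.75 / 0.6100 ≈ 891.39344.
Intermediate flow from B to U: z_BU = a_BU · x_U = 0.40 × 543.75 / 0.6100 = 217.50 / 0.6100 ≈ 356.557.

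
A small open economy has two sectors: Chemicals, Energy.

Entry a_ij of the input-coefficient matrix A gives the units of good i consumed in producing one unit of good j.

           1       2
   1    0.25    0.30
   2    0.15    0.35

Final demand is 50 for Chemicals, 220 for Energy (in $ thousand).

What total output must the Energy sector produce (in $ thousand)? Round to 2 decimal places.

x_2 = 389.83

I − A =
  [   0.75    -0.30]
  [  -0.15     0.65]
det(I−A) = (0.75)(0.65) − (-0.30)(-0.15) = 0.4425
adj(I−A) = [[0.65, 0.30], [0.15, 0.75]]
(I − A)⁻¹ = adj(I−A) / det(I−A) ≈
  [   1.4689     0.6780]
  [   0.3390     1.6949]
x = (I − A)⁻¹ d = adj(I−A)·d / det(I−A), with det(I−A) = 0.4425:
  x_1 = (0.65·50 + 0.30·220) / 0.4425 = 98.50 / 0.4425 ≈ 222.60
  x_2 = (0.15·50 + 0.75·220) / 0.4425 = 172.50 / 0.4425 ≈ 389.83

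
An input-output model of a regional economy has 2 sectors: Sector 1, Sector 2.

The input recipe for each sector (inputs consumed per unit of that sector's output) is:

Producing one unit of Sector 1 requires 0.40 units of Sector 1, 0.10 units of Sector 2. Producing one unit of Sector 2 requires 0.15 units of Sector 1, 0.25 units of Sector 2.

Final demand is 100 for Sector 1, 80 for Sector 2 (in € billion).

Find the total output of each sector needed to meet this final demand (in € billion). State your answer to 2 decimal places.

I − A =
  [   0.60    -0.15]
  [  -0.10     0.75]
det(I−A) = (0.60)(0.75) − (-0.15)(-0.10) = 0.4350
adj(I−A) = [[0.75, 0.15], [0.10, 0.60]]
(I − A)⁻¹ = adj(I−A) / det(I−A) ≈
  [   1.7241     0.3448]
  [   0.2299     1.3793]
x = (I − A)⁻¹ d = adj(I−A)·d / det(I−A), with det(I−A) = 0.4350:
  x_1 = (0.75·100 + 0.15·80) / 0.4350 = 87.00 / 0.4350 = 200.00
  x_2 = (0.10·100 + 0.60·80) / 0.4350 = 58.00 / 0.4350 ≈ 133.33

x_1 = 200.00, x_2 = 133.33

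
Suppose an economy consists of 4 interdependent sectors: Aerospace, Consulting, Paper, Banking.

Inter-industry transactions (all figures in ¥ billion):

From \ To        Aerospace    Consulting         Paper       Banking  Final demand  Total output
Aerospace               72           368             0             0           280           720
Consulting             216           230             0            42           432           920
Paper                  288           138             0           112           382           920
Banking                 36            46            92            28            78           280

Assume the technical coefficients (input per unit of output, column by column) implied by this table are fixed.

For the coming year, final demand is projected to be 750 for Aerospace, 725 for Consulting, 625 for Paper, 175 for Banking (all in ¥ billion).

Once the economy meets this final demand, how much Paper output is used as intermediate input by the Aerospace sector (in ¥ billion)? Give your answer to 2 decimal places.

z_31 = 639.21

Technical coefficients a_ij = z_ij / X_j:
  a_11 = 72/720 = 0.10, a_21 = 216/720 = 0.30, a_31 = 288/720 = 0.40, a_41 = 36/720 = 0.05
  a_12 = 368/920 = 0.40, a_22 = 230/920 = 0.25, a_32 = 138/920 = 0.15, a_42 = 46/920 = 0.05
  a_13 = 0/920 = 0.00, a_23 = 0/920 = 0.00, a_33 = 0/920 = 0.00, a_43 = 92/920 = 0.10
  a_14 = 0/280 = 0.00, a_24 = 42/280 = 0.15, a_34 = 112/280 = 0.40, a_44 = 28/280 = 0.10
I − A =
  [   0.90    -0.40     0.00     0.00]
  [  -0.30     0.75     0.00    -0.15]
  [  -0.40    -0.15     1.00    -0.40]
  [  -0.05    -0.05    -0.10     0.90]
Compute the cofactors C_ij = (−1)^(i+j)·(3×3 minor ij) of I−A; the adjugate is their transpose:
adj(I−A) = Cᵀ =
  [ 0.635250   0.344000   0.006000   0.060000]
  [ 0.271500   0.774000   0.013500   0.135000]
  [ 0.329625   0.291500   0.489750   0.266250]
  [ 0.087000   0.094500   0.055500   0.555000]
det(I−A) = Σ_j (I−A)_1j·C_1j = (0.90)(0.635250) + (-0.40)(0.271500) + (0.00)(0.329625) + (0.00)(0.087000) = 0.463125
(I − A)⁻¹ = adj(I−A) / det(I−A) ≈
  [   1.3717     0.7428     0.0130     0.1296]
  [   0.5862     1.6713     0.0291     0.2915]
  [   0.7117     0.6294     1.0575     0.5749]
  [   0.1879     0.2040     0.1198     1.1984]
First solve x = (I − A)⁻¹ d = adj(I−A)·d / det(I−A); in particular x_1 = (0.635250·750 + 0.344000·725 + 0.006000·625 + 0.060000·175) / 0.463125 = 740.0875 / 0.463125 ≈ 1598.0297.
Intermediate flow from 3 to 1: z_31 = a_31 · x_1 = 0.40 × 740.0875 / 0.463125 = 296.035 / 0.463125 ≈ 639.21.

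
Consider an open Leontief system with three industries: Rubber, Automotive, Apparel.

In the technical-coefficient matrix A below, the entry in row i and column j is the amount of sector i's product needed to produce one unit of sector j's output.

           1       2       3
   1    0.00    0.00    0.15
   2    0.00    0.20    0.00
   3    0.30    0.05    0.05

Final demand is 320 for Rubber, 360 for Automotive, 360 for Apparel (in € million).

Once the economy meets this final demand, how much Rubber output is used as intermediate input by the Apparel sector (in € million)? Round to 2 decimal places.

z_13 = 79.31

I − A =
  [   1.00     0.00    -0.15]
  [   0.00     0.80     0.00]
  [  -0.30    -0.05     0.95]
Cofactors of I−A, C_ij = (−1)^(i+j)·(minor ij) (rows/columns in the sector order above):
  C_11 = (0.80)(0.95) − (0.00)(-0.05) = 0.7600
  C_12 = −[(0.00)(0.95) − (0.00)(-0.30)] = 0.0000
  C_13 = (0.00)(-0.05) − (0.80)(-0.30) = 0.2400
  C_21 = −[(0.00)(0.95) − (-0.15)(-0.05)] = 0.0075
  C_22 = (1.00)(0.95) − (-0.15)(-0.30) = 0.9050
  C_23 = −[(1.00)(-0.05) − (0.00)(-0.30)] = 0.0500
  C_31 = (0.00)(0.00) − (-0.15)(0.80) = 0.1200
  C_32 = −[(1.00)(0.00) − (-0.15)(0.00)] = 0.0000
  C_33 = (1.00)(0.80) − (0.00)(0.00) = 0.8000
det(I−A) = Σ_j (I−A)_1j·C_1j = (1.00)(0.7600) + (0.00)(0.0000) + (-0.15)(0.2400) = 0.7240
adj(I−A) = Cᵀ =
  [ 0.7600   0.0075   0.1200]
  [ 0.0000   0.9050   0.0000]
  [ 0.2400   0.0500   0.8000]
(I − A)⁻¹ = adj(I−A) / det(I−A) ≈
  [   1.0497     0.0104     0.1657]
  [   0.0000     1.2500     0.0000]
  [   0.3315     0.0691     1.1050]
First solve x = (I − A)⁻¹ d = adj(I−A)·d / det(I−A); in particular x_3 = (0.2400·320 + 0.0500·360 + 0.8000·360) / 0.7240 = 382.80 / 0.7240 ≈ 528.7293.
Intermediate flow from 1 to 3: z_13 = a_13 · x_3 = 0.15 × 382.80 / 0.7240 = 57.42 / 0.7240 ≈ 79.31.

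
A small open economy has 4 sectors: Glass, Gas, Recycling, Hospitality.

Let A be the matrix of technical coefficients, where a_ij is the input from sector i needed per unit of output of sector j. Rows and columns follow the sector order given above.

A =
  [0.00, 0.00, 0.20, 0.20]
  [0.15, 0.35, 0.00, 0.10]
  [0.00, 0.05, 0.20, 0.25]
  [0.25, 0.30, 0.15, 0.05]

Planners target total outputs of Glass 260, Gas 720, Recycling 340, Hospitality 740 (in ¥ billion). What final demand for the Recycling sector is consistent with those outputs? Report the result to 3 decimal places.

d_3 = 51.000

I − A =
  [   1.00     0.00    -0.20    -0.20]
  [  -0.15     0.65     0.00    -0.10]
  [   0.00    -0.05     0.80    -0.25]
  [  -0.25    -0.30    -0.15     0.95]
d = (I − A) x:
  d_1 = (+1.00)·260 + (+0.00)·720 + (-0.20)·340 + (-0.20)·740 = 44.000
  d_2 = (-0.15)·260 + (+0.65)·720 + (+0.00)·340 + (-0.10)·740 = 355.000
  d_3 = (+0.00)·260 + (-0.05)·720 + (+0.80)·340 + (-0.25)·740 = 51.000
  d_4 = (-0.25)·260 + (-0.30)·720 + (-0.15)·340 + (+0.95)·740 = 371.000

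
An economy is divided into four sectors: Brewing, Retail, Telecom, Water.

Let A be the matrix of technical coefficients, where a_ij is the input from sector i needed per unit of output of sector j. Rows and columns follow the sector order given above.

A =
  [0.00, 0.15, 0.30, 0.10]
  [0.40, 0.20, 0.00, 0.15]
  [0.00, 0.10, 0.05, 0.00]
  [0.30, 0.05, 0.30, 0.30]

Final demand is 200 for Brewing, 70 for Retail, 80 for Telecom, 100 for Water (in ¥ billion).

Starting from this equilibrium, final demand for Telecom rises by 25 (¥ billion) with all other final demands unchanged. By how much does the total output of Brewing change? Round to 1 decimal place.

I − A =
  [   1.00    -0.15    -0.30    -0.10]
  [  -0.40     0.80     0.00    -0.15]
  [   0.00    -0.10     0.95     0.00]
  [  -0.30    -0.05    -0.30     0.70]
Compute the cofactors C_ij = (−1)^(i+j)·(3×3 minor ij) of I−A; the adjugate is their transpose:
adj(I−A) = Cᵀ =
  [ 0.520375   0.128500   0.196500   0.101875]
  [ 0.308750   0.636500   0.154500   0.180500]
  [ 0.032500   0.067000   0.477750   0.019000]
  [ 0.259000   0.129250   0.300000   0.691000]
det(I−A) = Σ_j (I−A)_1j·C_1j = (1.00)(0.520375) + (-0.15)(0.308750) + (-0.30)(0.032500) + (-0.10)(0.259000) = 0.4384125
(I − A)⁻¹ = adj(I−A) / det(I−A) ≈
  [   1.1870     0.2931     0.4482     0.2324]
  [   0.7042     1.4518     0.3524     0.4117]
  [   0.0741     0.1528     1.0897     0.0433]
  [   0.5908     0.2948     0.6843     1.5761]
Δx = (I − A)⁻¹ Δd with Δd having +25 in the Telecom component and 0 elsewhere.
So Δx_1 = L_13 · (+25), where L_13 = adj(I−A)_13 / det(I−A) = 0.196500 / 0.4384125.
Δx_1 = 0.196500 × (+25) / 0.4384125 = 4.9125 / 0.4384125 ≈ 11.2.

Δx_1 = 11.2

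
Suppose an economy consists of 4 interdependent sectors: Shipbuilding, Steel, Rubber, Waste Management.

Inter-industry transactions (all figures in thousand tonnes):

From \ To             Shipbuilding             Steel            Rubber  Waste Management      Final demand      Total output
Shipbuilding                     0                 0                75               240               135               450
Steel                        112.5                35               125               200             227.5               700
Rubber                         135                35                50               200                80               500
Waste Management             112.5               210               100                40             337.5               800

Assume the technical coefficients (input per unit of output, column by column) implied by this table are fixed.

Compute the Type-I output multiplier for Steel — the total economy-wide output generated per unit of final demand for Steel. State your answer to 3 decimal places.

m_2 = 2.345

Technical coefficients a_ij = z_ij / X_j:
  a_11 = 0/450 = 0.00, a_21 = 112.5/450 = 0.25, a_31 = 135/450 = 0.30, a_41 = 112.5/450 = 0.25
  a_12 = 0/700 = 0.00, a_22 = 35/700 = 0.05, a_32 = 35/700 = 0.05, a_42 = 210/700 = 0.30
  a_13 = 75/500 = 0.15, a_23 = 125/500 = 0.25, a_33 = 50/500 = 0.10, a_43 = 100/500 = 0.20
  a_14 = 240/800 = 0.30, a_24 = 200/800 = 0.25, a_34 = 200/800 = 0.25, a_44 = 40/800 = 0.05
I − A =
  [   1.00     0.00    -0.15    -0.30]
  [  -0.25     0.95    -0.25    -0.25]
  [  -0.30    -0.05     0.90    -0.25]
  [  -0.25    -0.30    -0.20     0.95]
Compute the cofactors C_ij = (−1)^(i+j)·(3×3 minor ij) of I−A; the adjugate is their transpose:
adj(I−A) = Cᵀ =
  [ 0.664125   0.102375   0.203625   0.290250]
  [ 0.359375   0.667375   0.328750   0.375625]
  [ 0.341375   0.145750   0.733750   0.339250]
  [ 0.360125   0.268375   0.311875   0.797875]
det(I−A) = Σ_j (I−A)_1j·C_1j = (1.00)(0.664125) + (0.00)(0.359375) + (-0.15)(0.341375) + (-0.30)(0.360125) = 0.50488125
(I − A)⁻¹ = adj(I−A) / det(I−A) ≈
  [   1.3154     0.2028     0.4033     0.5749]
  [   0.7118     1.3218     0.6511     0.7440]
  [   0.6761     0.2887     1.4533     0.6719]
  [   0.7133     0.5316     0.6177     1.5803]
The output multiplier for sector j is the column-j sum of the Leontief inverse (I − A)⁻¹ = adj(I−A) / det(I−A).
Column 2 of adj(I−A): (0.102375, 0.667375, 0.145750, 0.268375); det(I−A) = 0.50488125.
m_2 = (0.102375 + 0.667375 + 0.145750 + 0.268375) / 0.50488125 = 1.183875 / 0.50488125 ≈ 2.345.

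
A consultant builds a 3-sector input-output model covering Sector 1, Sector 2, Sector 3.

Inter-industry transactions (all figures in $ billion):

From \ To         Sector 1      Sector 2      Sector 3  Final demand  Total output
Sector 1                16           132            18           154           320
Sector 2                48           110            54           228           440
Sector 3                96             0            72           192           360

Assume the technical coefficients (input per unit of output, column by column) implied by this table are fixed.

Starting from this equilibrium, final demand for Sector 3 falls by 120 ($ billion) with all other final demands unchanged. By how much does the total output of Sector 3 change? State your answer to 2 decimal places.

Technical coefficients a_ij = z_ij / X_j:
  a_11 = 16/320 = 0.05, a_21 = 48/320 = 0.15, a_31 = 96/320 = 0.30
  a_12 = 132/440 = 0.30, a_22 = 110/440 = 0.25, a_32 = 0/440 = 0.00
  a_13 = 18/360 = 0.05, a_23 = 54/360 = 0.15, a_33 = 72/360 = 0.20
I − A =
  [   0.95    -0.30    -0.05]
  [  -0.15     0.75    -0.15]
  [  -0.30     0.00     0.80]
Cofactors of I−A, C_ij = (−1)^(i+j)·(minor ij) (rows/columns in the sector order above):
  C_11 = (0.75)(0.80) − (-0.15)(0.00) = 0.6000
  C_12 = −[(-0.15)(0.80) − (-0.15)(-0.30)] = 0.1650
  C_13 = (-0.15)(0.00) − (0.75)(-0.30) = 0.2250
  C_21 = −[(-0.30)(0.80) − (-0.05)(0.00)] = 0.2400
  C_22 = (0.95)(0.80) − (-0.05)(-0.30) = 0.7450
  C_23 = −[(0.95)(0.00) − (-0.30)(-0.30)] = 0.0900
  C_31 = (-0.30)(-0.15) − (-0.05)(0.75) = 0.0825
  C_32 = −[(0.95)(-0.15) − (-0.05)(-0.15)] = 0.1500
  C_33 = (0.95)(0.75) − (-0.30)(-0.15) = 0.6675
det(I−A) = Σ_j (I−A)_1j·C_1j = (0.95)(0.6000) + (-0.30)(0.1650) + (-0.05)(0.2250) = 0.50925
adj(I−A) = Cᵀ =
  [ 0.6000   0.2400   0.0825]
  [ 0.1650   0.7450   0.1500]
  [ 0.2250   0.0900   0.6675]
(I − A)⁻¹ = adj(I−A) / det(I−A) ≈
  [   1.1782     0.4713     0.1620]
  [   0.3240     1.4629     0.2946]
  [   0.4418     0.1767     1.3108]
Δx = (I − A)⁻¹ Δd with Δd having -120 in the Sector 3 component and 0 elsewhere.
So Δx_3 = L_33 · (-120), where L_33 = adj(I−A)_33 / det(I−A) = 0.6675 / 0.50925.
Δx_3 = 0.6675 × (-120) / 0.50925 = -80.10 / 0.50925 ≈ -157.29.

Δx_3 = -157.29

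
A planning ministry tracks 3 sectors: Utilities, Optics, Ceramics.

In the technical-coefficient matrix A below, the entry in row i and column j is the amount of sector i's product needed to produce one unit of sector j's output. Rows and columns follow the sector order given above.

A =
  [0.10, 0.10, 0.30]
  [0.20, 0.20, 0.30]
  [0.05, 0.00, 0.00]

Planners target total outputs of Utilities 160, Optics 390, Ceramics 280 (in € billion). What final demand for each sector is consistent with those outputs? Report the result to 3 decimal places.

I − A =
  [   0.90    -0.10    -0.30]
  [  -0.20     0.80    -0.30]
  [  -0.05     0.00     1.00]
d = (I − A) x:
  d_1 = (+0.90)·160 + (-0.10)·390 + (-0.30)·280 = 21.000
  d_2 = (-0.20)·160 + (+0.80)·390 + (-0.30)·280 = 196.000
  d_3 = (-0.05)·160 + (+0.00)·390 + (+1.00)·280 = 272.000

d_1 = 21.000, d_2 = 196.000, d_3 = 272.000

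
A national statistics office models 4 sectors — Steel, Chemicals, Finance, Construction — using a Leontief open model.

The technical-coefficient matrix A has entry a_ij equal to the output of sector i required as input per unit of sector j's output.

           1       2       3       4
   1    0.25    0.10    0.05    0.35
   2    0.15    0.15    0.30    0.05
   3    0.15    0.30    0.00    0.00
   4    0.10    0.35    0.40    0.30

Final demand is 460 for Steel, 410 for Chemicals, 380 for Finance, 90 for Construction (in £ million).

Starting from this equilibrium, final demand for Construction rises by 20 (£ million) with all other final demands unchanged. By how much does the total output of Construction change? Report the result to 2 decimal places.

Δx_4 = 37.85

I − A =
  [   0.75    -0.10    -0.05    -0.35]
  [  -0.15     0.85    -0.30    -0.05]
  [  -0.15    -0.30     1.00     0.00]
  [  -0.10    -0.35    -0.40     0.70]
Compute the cofactors C_ij = (−1)^(i+j)·(3×3 minor ij) of I−A; the adjugate is their transpose:
adj(I−A) = Cᵀ =
  [ 0.508500   0.245000   0.207625   0.271750]
  [ 0.144500   0.463750   0.188500   0.105375]
  [ 0.119625   0.175875   0.374000   0.072375]
  [ 0.213250   0.367375   0.337625   0.541875]
det(I−A) = Σ_j (I−A)_1j·C_1j = (0.75)(0.508500) + (-0.10)(0.144500) + (-0.05)(0.119625) + (-0.35)(0.213250) = 0.28630625
(I − A)⁻¹ = adj(I−A) / det(I−A) ≈
  [   1.7761     0.8557     0.7252     0.9492]
  [   0.5047     1.6198     0.6584     0.3680]
  [   0.4178     0.6143     1.3063     0.2528]
  [   0.7448     1.2832     1.1792     1.8926]
Δx = (I − A)⁻¹ Δd with Δd having +20 in the Construction component and 0 elsewhere.
So Δx_4 = L_44 · (+20), where L_44 = adj(I−A)_44 / det(I−A) = 0.541875 / 0.28630625.
Δx_4 = 0.541875 × (+20) / 0.28630625 = 10.8375 / 0.28630625 ≈ 37.85.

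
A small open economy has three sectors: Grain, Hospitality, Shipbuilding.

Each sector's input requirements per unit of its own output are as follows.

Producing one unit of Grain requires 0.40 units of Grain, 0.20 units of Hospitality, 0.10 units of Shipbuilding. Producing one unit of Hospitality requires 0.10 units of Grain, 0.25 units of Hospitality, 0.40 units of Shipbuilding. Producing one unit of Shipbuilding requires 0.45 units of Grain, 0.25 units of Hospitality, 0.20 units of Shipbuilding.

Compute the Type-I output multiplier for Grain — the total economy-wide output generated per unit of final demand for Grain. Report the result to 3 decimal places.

m_1 = 3.967

I − A =
  [   0.60    -0.10    -0.45]
  [  -0.20     0.75    -0.25]
  [  -0.10    -0.40     0.80]
Cofactors of I−A, C_ij = (−1)^(i+j)·(minor ij) (rows/columns in the sector order above):
  C_11 = (0.75)(0.80) − (-0.25)(-0.40) = 0.5000
  C_12 = −[(-0.20)(0.80) − (-0.25)(-0.10)] = 0.1850
  C_13 = (-0.20)(-0.40) − (0.75)(-0.10) = 0.1550
  C_21 = −[(-0.10)(0.80) − (-0.45)(-0.40)] = 0.2600
  C_22 = (0.60)(0.80) − (-0.45)(-0.10) = 0.4350
  C_23 = −[(0.60)(-0.40) − (-0.10)(-0.10)] = 0.2500
  C_31 = (-0.10)(-0.25) − (-0.45)(0.75) = 0.3625
  C_32 = −[(0.60)(-0.25) − (-0.45)(-0.20)] = 0.2400
  C_33 = (0.60)(0.75) − (-0.10)(-0.20) = 0.4300
det(I−A) = Σ_j (I−A)_1j·C_1j = (0.60)(0.5000) + (-0.10)(0.1850) + (-0.45)(0.1550) = 0.21175
adj(I−A) = Cᵀ =
  [ 0.5000   0.2600   0.3625]
  [ 0.1850   0.4350   0.2400]
  [ 0.1550   0.2500   0.4300]
(I − A)⁻¹ = adj(I−A) / det(I−A) ≈
  [   2.3613     1.2279     1.7119]
  [   0.8737     2.0543     1.1334]
  [   0.7320     1.1806     2.0307]
The output multiplier for sector j is the column-j sum of the Leontief inverse (I − A)⁻¹ = adj(I−A) / det(I−A).
Column 1 of adj(I−A): (0.5000, 0.1850, 0.1550); det(I−A) = 0.21175.
m_1 = (0.5000 + 0.1850 + 0.1550) / 0.21175 = 0.84 / 0.21175 ≈ 3.967.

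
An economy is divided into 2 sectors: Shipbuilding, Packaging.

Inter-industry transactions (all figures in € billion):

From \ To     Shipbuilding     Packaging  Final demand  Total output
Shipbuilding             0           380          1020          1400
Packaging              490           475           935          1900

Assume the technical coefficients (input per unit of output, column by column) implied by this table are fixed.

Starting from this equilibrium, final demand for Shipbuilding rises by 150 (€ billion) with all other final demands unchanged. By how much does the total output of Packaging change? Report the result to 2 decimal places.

Δx_P = 77.21

Technical coefficients a_ij = z_ij / X_j:
  a_SS = 0/1400 = 0.00, a_PS = 490/1400 = 0.35
  a_SP = 380/1900 = 0.20, a_PP = 475/1900 = 0.25
I − A =
  [   1.00    -0.20]
  [  -0.35     0.75]
det(I−A) = (1.00)(0.75) − (-0.20)(-0.35) = 0.6800
adj(I−A) = [[0.75, 0.20], [0.35, 1.00]]
(I − A)⁻¹ = adj(I−A) / det(I−A) ≈
  [   1.1029     0.2941]
  [   0.5147     1.4706]
Δx = (I − A)⁻¹ Δd with Δd having +150 in the Shipbuilding component and 0 elsewhere.
So Δx_P = L_PS · (+150), where L_PS = adj(I−A)_PS / det(I−A) = 0.35 / 0.6800.
Δx_P = 0.35 × (+150) / 0.6800 = 52.50 / 0.6800 ≈ 77.21.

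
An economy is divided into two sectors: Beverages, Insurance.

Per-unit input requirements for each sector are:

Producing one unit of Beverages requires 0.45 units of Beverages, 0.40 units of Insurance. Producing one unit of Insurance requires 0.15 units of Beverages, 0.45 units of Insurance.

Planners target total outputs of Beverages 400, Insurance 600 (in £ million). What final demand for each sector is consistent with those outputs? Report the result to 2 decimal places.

d_B = 130.00, d_I = 170.00

I − A =
  [   0.55    -0.15]
  [  -0.40     0.55]
d = (I − A) x:
  d_B = (+0.55)·400 + (-0.15)·600 = 130.00
  d_I = (-0.40)·400 + (+0.55)·600 = 170.00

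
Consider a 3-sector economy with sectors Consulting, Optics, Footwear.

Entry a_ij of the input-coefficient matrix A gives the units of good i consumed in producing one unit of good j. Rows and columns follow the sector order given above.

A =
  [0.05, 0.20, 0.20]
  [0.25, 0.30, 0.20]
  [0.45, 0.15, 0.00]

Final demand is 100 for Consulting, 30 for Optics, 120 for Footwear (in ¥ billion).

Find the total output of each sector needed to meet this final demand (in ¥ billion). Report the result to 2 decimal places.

I − A =
  [   0.95    -0.20    -0.20]
  [  -0.25     0.70    -0.20]
  [  -0.45    -0.15     1.00]
Cofactors of I−A, C_ij = (−1)^(i+j)·(minor ij) (rows/columns in the sector order above):
  C_11 = (0.70)(1.00) − (-0.20)(-0.15) = 0.6700
  C_12 = −[(-0.25)(1.00) − (-0.20)(-0.45)] = 0.3400
  C_13 = (-0.25)(-0.15) − (0.70)(-0.45) = 0.3525
  C_21 = −[(-0.20)(1.00) − (-0.20)(-0.15)] = 0.2300
  C_22 = (0.95)(1.00) − (-0.20)(-0.45) = 0.8600
  C_23 = −[(0.95)(-0.15) − (-0.20)(-0.45)] = 0.2325
  C_31 = (-0.20)(-0.20) − (-0.20)(0.70) = 0.1800
  C_32 = −[(0.95)(-0.20) − (-0.20)(-0.25)] = 0.2400
  C_33 = (0.95)(0.70) − (-0.20)(-0.25) = 0.6150
det(I−A) = Σ_j (I−A)_1j·C_1j = (0.95)(0.6700) + (-0.20)(0.3400) + (-0.20)(0.3525) = 0.4980
adj(I−A) = Cᵀ =
  [ 0.6700   0.2300   0.1800]
  [ 0.3400   0.8600   0.2400]
  [ 0.3525   0.2325   0.6150]
(I − A)⁻¹ = adj(I−A) / det(I−A) ≈
  [   1.3454     0.4618     0.3614]
  [   0.6827     1.7269     0.4819]
  [   0.7078     0.4669     1.2349]
x = (I − A)⁻¹ d = adj(I−A)·d / det(I−A), with det(I−A) = 0.4980:
  x_1 = (0.6700·100 + 0.2300·30 + 0.1800·120) / 0.4980 = 95.50 / 0.4980 ≈ 191.77
  x_2 = (0.3400·100 + 0.8600·30 + 0.2400·120) / 0.4980 = 88.60 / 0.4980 ≈ 177.91
  x_3 = (0.3525·100 + 0.2325·30 + 0.6150·120) / 0.4980 = 116.025 / 0.4980 ≈ 232.98

x_1 = 191.77, x_2 = 177.91, x_3 = 232.98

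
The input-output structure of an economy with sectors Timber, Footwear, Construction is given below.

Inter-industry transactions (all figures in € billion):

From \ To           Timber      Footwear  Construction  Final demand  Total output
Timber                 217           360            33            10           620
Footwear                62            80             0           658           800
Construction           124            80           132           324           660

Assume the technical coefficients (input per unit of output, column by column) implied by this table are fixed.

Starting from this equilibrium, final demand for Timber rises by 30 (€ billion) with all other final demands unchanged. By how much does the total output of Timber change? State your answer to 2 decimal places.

Technical coefficients a_ij = z_ij / X_j:
  a_TT = 217/620 = 0.35, a_FT = 62/620 = 0.10, a_CT = 124/620 = 0.20
  a_TF = 360/800 = 0.45, a_FF = 80/800 = 0.10, a_CF = 80/800 = 0.10
  a_TC = 33/660 = 0.05, a_FC = 0/660 = 0.00, a_CC = 132/660 = 0.20
I − A =
  [   0.65    -0.45    -0.05]
  [  -0.10     0.90     0.00]
  [  -0.20    -0.10     0.80]
Cofactors of I−A, C_ij = (−1)^(i+j)·(minor ij) (rows/columns in the sector order above):
  C_11 = (0.90)(0.80) − (0.00)(-0.10) = 0.7200
  C_12 = −[(-0.10)(0.80) − (0.00)(-0.20)] = 0.0800
  C_13 = (-0.10)(-0.10) − (0.90)(-0.20) = 0.1900
  C_21 = −[(-0.45)(0.80) − (-0.05)(-0.10)] = 0.3650
  C_22 = (0.65)(0.80) − (-0.05)(-0.20) = 0.5100
  C_23 = −[(0.65)(-0.10) − (-0.45)(-0.20)] = 0.1550
  C_31 = (-0.45)(0.00) − (-0.05)(0.90) = 0.0450
  C_32 = −[(0.65)(0.00) − (-0.05)(-0.10)] = 0.0050
  C_33 = (0.65)(0.90) − (-0.45)(-0.10) = 0.5400
det(I−A) = Σ_j (I−A)_1j·C_1j = (0.65)(0.7200) + (-0.45)(0.0800) + (-0.05)(0.1900) = 0.4225
adj(I−A) = Cᵀ =
  [ 0.7200   0.3650   0.0450]
  [ 0.0800   0.5100   0.0050]
  [ 0.1900   0.1550   0.5400]
(I − A)⁻¹ = adj(I−A) / det(I−A) ≈
  [   1.7041     0.8639     0.1065]
  [   0.1893     1.2071     0.0118]
  [   0.4497     0.3669     1.2781]
Δx = (I − A)⁻¹ Δd with Δd having +30 in the Timber component and 0 elsewhere.
So Δx_T = L_TT · (+30), where L_TT = adj(I−A)_TT / det(I−A) = 0.7200 / 0.4225.
Δx_T = 0.7200 × (+30) / 0.4225 = 21.60 / 0.4225 ≈ 51.12.

Δx_T = 51.12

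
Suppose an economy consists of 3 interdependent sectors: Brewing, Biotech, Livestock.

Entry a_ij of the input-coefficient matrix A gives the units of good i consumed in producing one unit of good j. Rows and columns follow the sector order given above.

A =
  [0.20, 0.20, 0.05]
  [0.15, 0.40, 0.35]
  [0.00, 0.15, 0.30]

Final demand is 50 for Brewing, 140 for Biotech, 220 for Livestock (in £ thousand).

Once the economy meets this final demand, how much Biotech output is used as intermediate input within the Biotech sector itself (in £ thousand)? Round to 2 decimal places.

I − A =
  [   0.80    -0.20    -0.05]
  [  -0.15     0.60    -0.35]
  [   0.00    -0.15     0.70]
Cofactors of I−A, C_ij = (−1)^(i+j)·(minor ij) (rows/columns in the sector order above):
  C_11 = (0.60)(0.70) − (-0.35)(-0.15) = 0.3675
  C_12 = −[(-0.15)(0.70) − (-0.35)(0.00)] = 0.1050
  C_13 = (-0.15)(-0.15) − (0.60)(0.00) = 0.0225
  C_21 = −[(-0.20)(0.70) − (-0.05)(-0.15)] = 0.1475
  C_22 = (0.80)(0.70) − (-0.05)(0.00) = 0.5600
  C_23 = −[(0.80)(-0.15) − (-0.20)(0.00)] = 0.1200
  C_31 = (-0.20)(-0.35) − (-0.05)(0.60) = 0.1000
  C_32 = −[(0.80)(-0.35) − (-0.05)(-0.15)] = 0.2875
  C_33 = (0.80)(0.60) − (-0.20)(-0.15) = 0.4500
det(I−A) = Σ_j (I−A)_1j·C_1j = (0.80)(0.3675) + (-0.20)(0.1050) + (-0.05)(0.0225) = 0.271875
adj(I−A) = Cᵀ =
  [ 0.3675   0.1475   0.1000]
  [ 0.1050   0.5600   0.2875]
  [ 0.0225   0.1200   0.4500]
(I − A)⁻¹ = adj(I−A) / det(I−A) ≈
  [   1.3517     0.5425     0.3678]
  [   0.3862     2.0598     1.0575]
  [   0.0828     0.4414     1.6552]
First solve x = (I − A)⁻¹ d = adj(I−A)·d / det(I−A); in particular x_2 = (0.1050·50 + 0.5600·140 + 0.2875·220) / 0.271875 = 146.90 / 0.271875 ≈ 540.3218.
Intermediate flow from 2 to 2: z_22 = a_22 · x_2 = 0.40 × 146.90 / 0.271875 = 58.76 / 0.271875 ≈ 216.13.

z_22 = 216.13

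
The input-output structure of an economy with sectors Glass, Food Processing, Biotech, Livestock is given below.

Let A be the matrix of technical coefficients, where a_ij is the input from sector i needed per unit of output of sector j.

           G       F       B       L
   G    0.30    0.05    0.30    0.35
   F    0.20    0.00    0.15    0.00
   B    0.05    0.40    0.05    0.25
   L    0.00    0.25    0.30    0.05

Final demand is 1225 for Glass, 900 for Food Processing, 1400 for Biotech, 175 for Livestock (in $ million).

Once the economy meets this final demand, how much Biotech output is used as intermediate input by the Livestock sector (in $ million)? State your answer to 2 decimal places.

I − A =
  [   0.70    -0.05    -0.30    -0.35]
  [  -0.20     1.00    -0.15     0.00]
  [  -0.05    -0.40     0.95    -0.25]
  [   0.00    -0.25    -0.30     0.95]
Compute the cofactors C_ij = (−1)^(i+j)·(3×3 minor ij) of I−A; the adjugate is their transpose:
adj(I−A) = Cᵀ =
  [ 0.761125   0.299250   0.410250   0.388375]
  [ 0.172625   0.559750   0.177750   0.110375]
  [ 0.136000   0.316500   0.638000   0.218000]
  [ 0.088375   0.247250   0.248250   0.574125]
det(I−A) = Σ_j (I−A)_1j·C_1j = (0.70)(0.761125) + (-0.05)(0.172625) + (-0.30)(0.136000) + (-0.35)(0.088375) = 0.452425
(I − A)⁻¹ = adj(I−A) / det(I−A) ≈
  [   1.6823     0.6614     0.9068     0.8584]
  [   0.3816     1.2372     0.3929     0.2440]
  [   0.3006     0.6996     1.4102     0.4818]
  [   0.1953     0.5465     0.5487     1.2690]
First solve x = (I − A)⁻¹ d = adj(I−A)·d / det(I−A); in particular x_L = (0.088375·1225 + 0.247250·900 + 0.248250·1400 + 0.574125·175) / 0.452425 = 778.80625 / 0.452425 ≈ 1721.4041.
Intermediate flow from B to L: z_BL = a_BL · x_L = 0.25 × 778.80625 / 0.452425 = 194.7015625 / 0.452425 ≈ 430.35.

z_BL = 430.35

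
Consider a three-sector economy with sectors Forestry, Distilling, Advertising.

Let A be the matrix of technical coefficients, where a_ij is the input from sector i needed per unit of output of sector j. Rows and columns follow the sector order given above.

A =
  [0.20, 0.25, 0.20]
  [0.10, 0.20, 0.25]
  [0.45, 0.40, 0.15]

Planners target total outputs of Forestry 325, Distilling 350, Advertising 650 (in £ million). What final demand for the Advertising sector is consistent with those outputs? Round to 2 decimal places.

I − A =
  [   0.80    -0.25    -0.20]
  [  -0.10     0.80    -0.25]
  [  -0.45    -0.40     0.85]
d = (I − A) x:
  d_1 = (+0.80)·325 + (-0.25)·350 + (-0.20)·650 = 42.50
  d_2 = (-0.10)·325 + (+0.80)·350 + (-0.25)·650 = 85.00
  d_3 = (-0.45)·325 + (-0.40)·350 + (+0.85)·650 = 266.25

d_3 = 266.25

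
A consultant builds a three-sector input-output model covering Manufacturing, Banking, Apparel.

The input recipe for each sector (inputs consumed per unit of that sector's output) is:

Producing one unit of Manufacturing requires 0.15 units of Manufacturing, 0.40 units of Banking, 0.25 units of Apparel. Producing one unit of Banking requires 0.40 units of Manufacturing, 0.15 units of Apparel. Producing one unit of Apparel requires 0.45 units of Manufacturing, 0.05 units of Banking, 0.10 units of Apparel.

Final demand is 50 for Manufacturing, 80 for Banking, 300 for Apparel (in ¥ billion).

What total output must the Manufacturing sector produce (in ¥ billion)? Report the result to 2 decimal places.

x_M = 467.59

I − A =
  [   0.85    -0.40    -0.45]
  [  -0.40     1.00    -0.05]
  [  -0.25    -0.15     0.90]
Cofactors of I−A, C_ij = (−1)^(i+j)·(minor ij) (rows/columns in the sector order above):
  C_11 = (1.00)(0.90) − (-0.05)(-0.15) = 0.8925
  C_12 = −[(-0.40)(0.90) − (-0.05)(-0.25)] = 0.3725
  C_13 = (-0.40)(-0.15) − (1.00)(-0.25) = 0.3100
  C_21 = −[(-0.40)(0.90) − (-0.45)(-0.15)] = 0.4275
  C_22 = (0.85)(0.90) − (-0.45)(-0.25) = 0.6525
  C_23 = −[(0.85)(-0.15) − (-0.40)(-0.25)] = 0.2275
  C_31 = (-0.40)(-0.05) − (-0.45)(1.00) = 0.4700
  C_32 = −[(0.85)(-0.05) − (-0.45)(-0.40)] = 0.2225
  C_33 = (0.85)(1.00) − (-0.40)(-0.40) = 0.6900
det(I−A) = Σ_j (I−A)_1j·C_1j = (0.85)(0.8925) + (-0.40)(0.3725) + (-0.45)(0.3100) = 0.470125
adj(I−A) = Cᵀ =
  [ 0.8925   0.4275   0.4700]
  [ 0.3725   0.6525   0.2225]
  [ 0.3100   0.2275   0.6900]
(I − A)⁻¹ = adj(I−A) / det(I−A) ≈
  [   1.8984     0.9093     0.9997]
  [   0.7923     1.3879     0.4733]
  [   0.6594     0.4839     1.4677]
x = (I − A)⁻¹ d = adj(I−A)·d / det(I−A), with det(I−A) = 0.470125:
  x_M = (0.8925·50 + 0.4275·80 + 0.4700·300) / 0.470125 = 219.825 / 0.470125 ≈ 467.59
  x_B = (0.3725·50 + 0.6525·80 + 0.2225·300) / 0.470125 = 137.575 / 0.470125 ≈ 292.63
  x_A = (0.3100·50 + 0.2275·80 + 0.6900·300) / 0.470125 = 240.70 / 0.470125 ≈ 511.99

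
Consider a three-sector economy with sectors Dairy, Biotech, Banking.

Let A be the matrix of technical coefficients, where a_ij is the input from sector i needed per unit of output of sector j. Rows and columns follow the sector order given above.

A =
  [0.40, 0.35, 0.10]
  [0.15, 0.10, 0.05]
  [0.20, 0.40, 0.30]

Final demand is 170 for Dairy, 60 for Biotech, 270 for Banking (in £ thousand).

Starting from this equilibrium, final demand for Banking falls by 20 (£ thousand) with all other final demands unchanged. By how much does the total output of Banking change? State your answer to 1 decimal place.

I − A =
  [   0.60    -0.35    -0.10]
  [  -0.15     0.90    -0.05]
  [  -0.20    -0.40     0.70]
Cofactors of I−A, C_ij = (−1)^(i+j)·(minor ij) (rows/columns in the sector order above):
  C_11 = (0.90)(0.70) − (-0.05)(-0.40) = 0.6100
  C_12 = −[(-0.15)(0.70) − (-0.05)(-0.20)] = 0.1150
  C_13 = (-0.15)(-0.40) − (0.90)(-0.20) = 0.2400
  C_21 = −[(-0.35)(0.70) − (-0.10)(-0.40)] = 0.2850
  C_22 = (0.60)(0.70) − (-0.10)(-0.20) = 0.4000
  C_23 = −[(0.60)(-0.40) − (-0.35)(-0.20)] = 0.3100
  C_31 = (-0.35)(-0.05) − (-0.10)(0.90) = 0.1075
  C_32 = −[(0.60)(-0.05) − (-0.10)(-0.15)] = 0.0450
  C_33 = (0.60)(0.90) − (-0.35)(-0.15) = 0.4875
det(I−A) = Σ_j (I−A)_1j·C_1j = (0.60)(0.6100) + (-0.35)(0.1150) + (-0.10)(0.2400) = 0.30175
adj(I−A) = Cᵀ =
  [ 0.6100   0.2850   0.1075]
  [ 0.1150   0.4000   0.0450]
  [ 0.2400   0.3100   0.4875]
(I − A)⁻¹ = adj(I−A) / det(I−A) ≈
  [   2.0215     0.9445     0.3563]
  [   0.3811     1.3256     0.1491]
  [   0.7954     1.0273     1.6156]
Δx = (I − A)⁻¹ Δd with Δd having -20 in the Banking component and 0 elsewhere.
So Δx_3 = L_33 · (-20), where L_33 = adj(I−A)_33 / det(I−A) = 0.4875 / 0.30175.
Δx_3 = 0.4875 × (-20) / 0.30175 = -9.75 / 0.30175 ≈ -32.3.

Δx_3 = -32.3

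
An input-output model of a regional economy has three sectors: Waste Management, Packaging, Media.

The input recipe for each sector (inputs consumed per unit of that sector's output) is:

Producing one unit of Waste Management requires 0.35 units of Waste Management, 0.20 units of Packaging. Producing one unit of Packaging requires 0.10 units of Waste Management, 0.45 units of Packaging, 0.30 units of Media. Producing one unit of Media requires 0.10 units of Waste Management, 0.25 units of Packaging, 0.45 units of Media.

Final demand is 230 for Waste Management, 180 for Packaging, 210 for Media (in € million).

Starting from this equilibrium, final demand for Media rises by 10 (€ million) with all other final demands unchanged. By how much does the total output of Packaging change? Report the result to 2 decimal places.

Δx_2 = 13.94

I − A =
  [   0.65    -0.10    -0.10]
  [  -0.20     0.55    -0.25]
  [   0.00    -0.30     0.55]
Cofactors of I−A, C_ij = (−1)^(i+j)·(minor ij) (rows/columns in the sector order above):
  C_11 = (0.55)(0.55) − (-0.25)(-0.30) = 0.2275
  C_12 = −[(-0.20)(0.55) − (-0.25)(0.00)] = 0.1100
  C_13 = (-0.20)(-0.30) − (0.55)(0.00) = 0.0600
  C_21 = −[(-0.10)(0.55) − (-0.10)(-0.30)] = 0.0850
  C_22 = (0.65)(0.55) − (-0.10)(0.00) = 0.3575
  C_23 = −[(0.65)(-0.30) − (-0.10)(0.00)] = 0.1950
  C_31 = (-0.10)(-0.25) − (-0.10)(0.55) = 0.0800
  C_32 = −[(0.65)(-0.25) − (-0.10)(-0.20)] = 0.1825
  C_33 = (0.65)(0.55) − (-0.10)(-0.20) = 0.3375
det(I−A) = Σ_j (I−A)_1j·C_1j = (0.65)(0.2275) + (-0.10)(0.1100) + (-0.10)(0.0600) = 0.130875
adj(I−A) = Cᵀ =
  [ 0.2275   0.0850   0.0800]
  [ 0.1100   0.3575   0.1825]
  [ 0.0600   0.1950   0.3375]
(I − A)⁻¹ = adj(I−A) / det(I−A) ≈
  [   1.7383     0.6495     0.6113]
  [   0.8405     2.7316     1.3945]
  [   0.4585     1.4900     2.5788]
Δx = (I − A)⁻¹ Δd with Δd having +10 in the Media component and 0 elsewhere.
So Δx_2 = L_23 · (+10), where L_23 = adj(I−A)_23 / det(I−A) = 0.1825 / 0.130875.
Δx_2 = 0.1825 × (+10) / 0.130875 = 1.825 / 0.130875 ≈ 13.94.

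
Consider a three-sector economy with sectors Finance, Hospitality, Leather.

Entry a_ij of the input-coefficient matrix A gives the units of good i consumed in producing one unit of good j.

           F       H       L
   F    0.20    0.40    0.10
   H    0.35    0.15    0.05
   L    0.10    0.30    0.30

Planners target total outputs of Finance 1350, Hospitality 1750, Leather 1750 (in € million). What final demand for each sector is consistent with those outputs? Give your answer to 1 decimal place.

I − A =
  [   0.80    -0.40    -0.10]
  [  -0.35     0.85    -0.05]
  [  -0.10    -0.30     0.70]
d = (I − A) x:
  d_F = (+0.80)·1350 + (-0.40)·1750 + (-0.10)·1750 = 205.0
  d_H = (-0.35)·1350 + (+0.85)·1750 + (-0.05)·1750 = 927.5
  d_L = (-0.10)·1350 + (-0.30)·1750 + (+0.70)·1750 = 565.0

d_F = 205.0, d_H = 927.5, d_L = 565.0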